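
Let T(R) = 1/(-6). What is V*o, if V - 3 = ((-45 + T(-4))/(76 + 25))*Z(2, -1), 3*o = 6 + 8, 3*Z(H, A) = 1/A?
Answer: 40075/2727 ≈ 14.696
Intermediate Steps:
T(R) = -⅙
Z(H, A) = 1/(3*A)
o = 14/3 (o = (6 + 8)/3 = (⅓)*14 = 14/3 ≈ 4.6667)
V = 5725/1818 (V = 3 + ((-45 - ⅙)/(76 + 25))*((⅓)/(-1)) = 3 + (-271/6/101)*((⅓)*(-1)) = 3 - 271/6*1/101*(-⅓) = 3 - 271/606*(-⅓) = 3 + 271/1818 = 5725/1818 ≈ 3.1491)
V*o = (5725/1818)*(14/3) = 40075/2727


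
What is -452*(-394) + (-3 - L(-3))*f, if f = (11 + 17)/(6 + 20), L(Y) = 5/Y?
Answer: 6945376/39 ≈ 1.7809e+5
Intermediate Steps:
f = 14/13 (f = 28/26 = 28*(1/26) = 14/13 ≈ 1.0769)
-452*(-394) + (-3 - L(-3))*f = -452*(-394) + (-3 - 5/(-3))*(14/13) = 178088 + (-3 - 5*(-1)/3)*(14/13) = 178088 + (-3 - 1*(-5/3))*(14/13) = 178088 + (-3 + 5/3)*(14/13) = 178088 - 4/3*14/13 = 178088 - 56/39 = 6945376/39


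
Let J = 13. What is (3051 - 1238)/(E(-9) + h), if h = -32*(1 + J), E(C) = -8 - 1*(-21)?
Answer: -1813/435 ≈ -4.1678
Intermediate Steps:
E(C) = 13 (E(C) = -8 + 21 = 13)
h = -448 (h = -32*(1 + 13) = -32*14 = -448)
(3051 - 1238)/(E(-9) + h) = (3051 - 1238)/(13 - 448) = 1813/(-435) = 1813*(-1/435) = -1813/435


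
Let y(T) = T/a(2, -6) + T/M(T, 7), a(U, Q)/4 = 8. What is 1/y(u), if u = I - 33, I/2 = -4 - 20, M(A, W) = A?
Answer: -32/49 ≈ -0.65306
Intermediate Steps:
a(U, Q) = 32 (a(U, Q) = 4*8 = 32)
I = -48 (I = 2*(-4 - 20) = 2*(-24) = -48)
u = -81 (u = -48 - 33 = -81)
y(T) = 1 + T/32 (y(T) = T/32 + T/T = T*(1/32) + 1 = T/32 + 1 = 1 + T/32)
1/y(u) = 1/(1 + (1/32)*(-81)) = 1/(1 - 81/32) = 1/(-49/32) = -32/49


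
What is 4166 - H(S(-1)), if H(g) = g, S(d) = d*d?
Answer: 4165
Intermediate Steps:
S(d) = d²
4166 - H(S(-1)) = 4166 - 1*(-1)² = 4166 - 1*1 = 4166 - 1 = 4165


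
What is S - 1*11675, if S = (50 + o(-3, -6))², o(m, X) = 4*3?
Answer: -7831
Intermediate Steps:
o(m, X) = 12
S = 3844 (S = (50 + 12)² = 62² = 3844)
S - 1*11675 = 3844 - 1*11675 = 3844 - 11675 = -7831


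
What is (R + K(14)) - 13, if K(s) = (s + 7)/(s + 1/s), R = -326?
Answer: -66489/197 ≈ -337.51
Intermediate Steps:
K(s) = (7 + s)/(s + 1/s)
(R + K(14)) - 13 = (-326 + 14*(7 + 14)/(1 + 14²)) - 13 = (-326 + 14*21/(1 + 196)) - 13 = (-326 + 14*21/197) - 13 = (-326 + 14*(1/197)*21) - 13 = (-326 + 294/197) - 13 = -63928/197 - 13 = -66489/197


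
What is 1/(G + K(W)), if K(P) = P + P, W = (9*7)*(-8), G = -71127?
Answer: -1/72135 ≈ -1.3863e-5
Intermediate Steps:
W = -504 (W = 63*(-8) = -504)
K(P) = 2*P
1/(G + K(W)) = 1/(-71127 + 2*(-504)) = 1/(-71127 - 1008) = 1/(-72135) = -1/72135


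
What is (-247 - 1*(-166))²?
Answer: 6561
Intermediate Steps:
(-247 - 1*(-166))² = (-247 + 166)² = (-81)² = 6561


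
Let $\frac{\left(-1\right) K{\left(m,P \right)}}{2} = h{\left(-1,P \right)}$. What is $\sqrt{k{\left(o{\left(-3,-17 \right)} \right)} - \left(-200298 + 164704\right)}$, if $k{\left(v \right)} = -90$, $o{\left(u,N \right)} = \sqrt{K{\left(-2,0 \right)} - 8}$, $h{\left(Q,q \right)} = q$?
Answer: $4 \sqrt{2219} \approx 188.43$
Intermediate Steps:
$K{\left(m,P \right)} = - 2 P$
$o{\left(u,N \right)} = 2 i \sqrt{2}$ ($o{\left(u,N \right)} = \sqrt{\left(-2\right) 0 - 8} = \sqrt{0 - 8} = \sqrt{-8} = 2 i \sqrt{2}$)
$\sqrt{k{\left(o{\left(-3,-17 \right)} \right)} - \left(-200298 + 164704\right)} = \sqrt{-90 - \left(-200298 + 164704\right)} = \sqrt{-90 - -35594} = \sqrt{-90 + 35594} = \sqrt{35504} = 4 \sqrt{2219}$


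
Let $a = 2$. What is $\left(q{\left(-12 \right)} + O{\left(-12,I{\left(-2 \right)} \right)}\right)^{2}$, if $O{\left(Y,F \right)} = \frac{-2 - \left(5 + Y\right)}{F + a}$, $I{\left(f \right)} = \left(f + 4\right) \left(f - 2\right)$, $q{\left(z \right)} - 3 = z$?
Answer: $\frac{3481}{36} \approx 96.694$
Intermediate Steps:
$q{\left(z \right)} = 3 + z$
$I{\left(f \right)} = \left(-2 + f\right) \left(4 + f\right)$ ($I{\left(f \right)} = \left(4 + f\right) \left(-2 + f\right) = \left(-2 + f\right) \left(4 + f\right)$)
$O{\left(Y,F \right)} = \frac{-7 - Y}{2 + F}$ ($O{\left(Y,F \right)} = \frac{-2 - \left(5 + Y\right)}{F + 2} = \frac{-7 - Y}{2 + F}$)
$\left(q{\left(-12 \right)} + O{\left(-12,I{\left(-2 \right)} \right)}\right)^{2} = \left(\left(3 - 12\right) + \frac{-7 - -12}{2 + \left(-8 + \left(-2\right)^{2} + 2 \left(-2\right)\right)}\right)^{2} = \left(-9 + \frac{-7 + 12}{2 - 8}\right)^{2} = \left(-9 + \frac{1}{2 - 8} \cdot 5\right)^{2} = \left(-9 + \frac{1}{-6} \cdot 5\right)^{2} = \left(-9 - \frac{5}{6}\right)^{2} = \left(- \frac{59}{6}\right)^{2} = \frac{3481}{36}$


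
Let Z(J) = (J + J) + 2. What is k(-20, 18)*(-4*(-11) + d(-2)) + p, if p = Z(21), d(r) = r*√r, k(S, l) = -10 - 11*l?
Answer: -9108 + 416*I*√2 ≈ -9108.0 + 588.31*I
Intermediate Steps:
Z(J) = 2 + 2*J (Z(J) = 2*J + 2 = 2 + 2*J)
d(r) = r^(3/2)
p = 44 (p = 2 + 2*21 = 2 + 42 = 44)
k(-20, 18)*(-4*(-11) + d(-2)) + p = (-10 - 11*18)*(-4*(-11) + (-2)^(3/2)) + 44 = (-10 - 198)*(44 - 2*I*√2) + 44 = -208*(44 - 2*I*√2) + 44 = (-9152 + 416*I*√2) + 44 = -9108 + 416*I*√2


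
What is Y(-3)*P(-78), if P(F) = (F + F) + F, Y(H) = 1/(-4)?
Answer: 117/2 ≈ 58.500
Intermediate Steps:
Y(H) = -¼
P(F) = 3*F (P(F) = 2*F + F = 3*F)
Y(-3)*P(-78) = -3*(-78)/4 = -¼*(-234) = 117/2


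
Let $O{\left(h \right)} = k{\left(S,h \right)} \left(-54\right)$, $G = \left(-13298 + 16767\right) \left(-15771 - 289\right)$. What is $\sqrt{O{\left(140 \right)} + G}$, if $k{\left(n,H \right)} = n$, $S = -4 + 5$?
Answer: $i \sqrt{55712194} \approx 7464.1 i$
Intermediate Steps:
$S = 1$
$G = -55712140$ ($G = 3469 \left(-16060\right) = -55712140$)
$O{\left(h \right)} = -54$ ($O{\left(h \right)} = 1 \left(-54\right) = -54$)
$\sqrt{O{\left(140 \right)} + G} = \sqrt{-54 - 55712140} = \sqrt{-55712194} = i \sqrt{55712194}$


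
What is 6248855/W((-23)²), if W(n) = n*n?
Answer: 6248855/279841 ≈ 22.330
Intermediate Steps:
W(n) = n²
6248855/W((-23)²) = 6248855/(((-23)²)²) = 6248855/(529²) = 6248855/279841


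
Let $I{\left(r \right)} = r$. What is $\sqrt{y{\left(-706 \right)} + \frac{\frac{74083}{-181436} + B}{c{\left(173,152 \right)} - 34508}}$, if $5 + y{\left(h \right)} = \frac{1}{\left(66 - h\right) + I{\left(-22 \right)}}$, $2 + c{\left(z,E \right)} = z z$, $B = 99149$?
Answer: $\frac{i \sqrt{35503490632070696505}}{1154386550} \approx 5.1616 i$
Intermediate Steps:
$c{\left(z,E \right)} = -2 + z^{2}$ ($c{\left(z,E \right)} = -2 + z z = -2 + z^{2}$)
$y{\left(h \right)} = -5 + \frac{1}{44 - h}$ ($y{\left(h \right)} = -5 + \frac{1}{\left(66 - h\right) - 22} = -5 + \frac{1}{44 - h}$)
$\sqrt{y{\left(-706 \right)} + \frac{\frac{74083}{-181436} + B}{c{\left(173,152 \right)} - 34508}} = \sqrt{\frac{219 - -3530}{-44 - 706} + \frac{\frac{74083}{-181436} + 99149}{\left(-2 + 173^{2}\right) - 34508}} = \sqrt{\frac{219 + 3530}{-750} + \frac{74083 \left(- \frac{1}{181436}\right) + 99149}{\left(-2 + 29929\right) - 34508}} = \sqrt{\left(- \frac{1}{750}\right) 3749 + \frac{- \frac{74083}{181436} + 99149}{29927 - 34508}} = \sqrt{- \frac{3749}{750} + \frac{17989123881}{181436 \left(-4581\right)}} = \sqrt{- \frac{3749}{750} + \frac{17989123881}{181436} \left(- \frac{1}{4581}\right)} = \sqrt{- \frac{3749}{750} - \frac{5996374627}{277052772}} = \sqrt{- \frac{307552878471}{11543865500}} = \frac{i \sqrt{35503490632070696505}}{1154386550}$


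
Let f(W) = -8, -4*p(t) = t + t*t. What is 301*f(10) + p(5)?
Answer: -4831/2 ≈ -2415.5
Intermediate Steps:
p(t) = -t/4 - t²/4 (p(t) = -(t + t*t)/4 = -(t + t²)/4 = -t/4 - t²/4)
301*f(10) + p(5) = 301*(-8) - ¼*5*(1 + 5) = -2408 - ¼*5*6 = -2408 - 15/2 = -4831/2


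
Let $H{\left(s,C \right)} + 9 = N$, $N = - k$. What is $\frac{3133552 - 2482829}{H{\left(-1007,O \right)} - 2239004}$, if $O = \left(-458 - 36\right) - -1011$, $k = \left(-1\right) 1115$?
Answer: $- \frac{650723}{2237898} \approx -0.29077$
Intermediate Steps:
$k = -1115$
$O = 517$ ($O = -494 + 1011 = 517$)
$N = 1115$ ($N = \left(-1\right) \left(-1115\right) = 1115$)
$H{\left(s,C \right)} = 1106$ ($H{\left(s,C \right)} = -9 + 1115 = 1106$)
$\frac{3133552 - 2482829}{H{\left(-1007,O \right)} - 2239004} = \frac{3133552 - 2482829}{1106 - 2239004} = \frac{650723}{-2237898} = 650723 \left(- \frac{1}{2237898}\right) = - \frac{650723}{2237898}$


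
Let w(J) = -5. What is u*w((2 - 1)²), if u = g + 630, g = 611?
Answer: -6205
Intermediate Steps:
u = 1241 (u = 611 + 630 = 1241)
u*w((2 - 1)²) = 1241*(-5) = -6205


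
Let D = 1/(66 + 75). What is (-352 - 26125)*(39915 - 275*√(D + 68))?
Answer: -1056829455 + 7281175*√1352049/141 ≈ -9.9678e+8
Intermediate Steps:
D = 1/141 ≈ 0.0070922
(-352 - 26125)*(39915 - 275*√(D + 68)) = (-352 - 26125)*(39915 - 275*√(1/141 + 68)) = -26477*(39915 - 275*√1352049/141) = -1056829455 + 7281175*√1352049/141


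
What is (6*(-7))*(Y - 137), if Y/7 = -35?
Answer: 16044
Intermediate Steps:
Y = -245 (Y = 7*(-35) = -245)
(6*(-7))*(Y - 137) = (6*(-7))*(-245 - 137) = -42*(-382) = 16044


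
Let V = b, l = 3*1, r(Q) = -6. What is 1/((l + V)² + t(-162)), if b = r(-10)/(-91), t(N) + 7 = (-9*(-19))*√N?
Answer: 4330963/8548496457401 - 5554571841*I*√2/17096992914802 ≈ 5.0663e-7 - 0.00045946*I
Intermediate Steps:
t(N) = -7 + 171*√N (t(N) = -7 + (-9*(-19))*√N = -7 + 171*√N)
l = 3
b = 6/91 (b = -6/(-91) = -6*(-1/91) = 6/91 ≈ 0.065934)
V = 6/91 ≈ 0.065934
1/((l + V)² + t(-162)) = 1/((3 + 6/91)² + (-7 + 171*√(-162))) = 1/((279/91)² + (-7 + 171*(9*I*√2))) = 1/(77841/8281 + (-7 + 1539*I*√2)) = 1/(19874/8281 + 1539*I*√2)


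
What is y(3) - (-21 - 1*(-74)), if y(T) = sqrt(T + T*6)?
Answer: -53 + sqrt(21) ≈ -48.417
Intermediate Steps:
y(T) = sqrt(7)*sqrt(T) (y(T) = sqrt(T + 6*T) = sqrt(7*T) = sqrt(7)*sqrt(T))
y(3) - (-21 - 1*(-74)) = sqrt(7)*sqrt(3) - (-21 - 1*(-74)) = sqrt(21) - (-21 + 74) = sqrt(21) - 1*53 = sqrt(21) - 53 = -53 + sqrt(21)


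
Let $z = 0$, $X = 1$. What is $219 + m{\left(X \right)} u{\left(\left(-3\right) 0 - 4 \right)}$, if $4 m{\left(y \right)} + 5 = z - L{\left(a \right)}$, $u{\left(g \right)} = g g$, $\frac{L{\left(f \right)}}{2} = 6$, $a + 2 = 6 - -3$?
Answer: $151$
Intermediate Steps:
$a = 7$ ($a = -2 + \left(6 - -3\right) = -2 + \left(6 + 3\right) = -2 + 9 = 7$)
$L{\left(f \right)} = 12$ ($L{\left(f \right)} = 2 \cdot 6 = 12$)
$u{\left(g \right)} = g^{2}$
$m{\left(y \right)} = - \frac{17}{4}$ ($m{\left(y \right)} = - \frac{5}{4} + \frac{0 - 12}{4} = - \frac{5}{4} + \frac{1}{4} \left(-12\right) = - \frac{5}{4} - 3 = - \frac{17}{4}$)
$219 + m{\left(X \right)} u{\left(\left(-3\right) 0 - 4 \right)} = 219 - \frac{17 \left(\left(-3\right) 0 - 4\right)^{2}}{4} = 219 - \frac{17 \left(0 - 4\right)^{2}}{4} = 219 - \frac{17 \left(-4\right)^{2}}{4} = 219 - 68 = 151$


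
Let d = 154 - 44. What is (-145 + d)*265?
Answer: -9275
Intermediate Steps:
d = 110
(-145 + d)*265 = (-145 + 110)*265 = -35*265 = -9275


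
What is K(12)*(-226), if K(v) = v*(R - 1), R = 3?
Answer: -5424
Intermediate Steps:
K(v) = 2*v (K(v) = v*(3 - 1) = v*2 = 2*v)
K(12)*(-226) = (2*12)*(-226) = 24*(-226) = -5424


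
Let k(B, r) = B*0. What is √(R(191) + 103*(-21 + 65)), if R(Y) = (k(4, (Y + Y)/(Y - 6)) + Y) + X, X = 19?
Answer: √4742 ≈ 68.862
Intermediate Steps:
k(B, r) = 0
R(Y) = 19 + Y (R(Y) = (0 + Y) + 19 = Y + 19 = 19 + Y)
√(R(191) + 103*(-21 + 65)) = √((19 + 191) + 103*(-21 + 65)) = √(210 + 103*44) = √(210 + 4532) = √4742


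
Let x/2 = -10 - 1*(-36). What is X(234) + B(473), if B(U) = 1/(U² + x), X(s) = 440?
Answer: 98463641/223781 ≈ 440.00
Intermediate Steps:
x = 52 (x = 2*(-10 - 1*(-36)) = 2*(-10 + 36) = 2*26 = 52)
B(U) = 1/(52 + U²) (B(U) = 1/(U² + 52) = 1/(52 + U²))
X(234) + B(473) = 440 + 1/(52 + 473²) = 440 + 1/(52 + 223729) = 440 + 1/223781 = 98463641/223781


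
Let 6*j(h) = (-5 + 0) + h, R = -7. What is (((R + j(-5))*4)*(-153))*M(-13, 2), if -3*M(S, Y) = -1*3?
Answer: 5304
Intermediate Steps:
M(S, Y) = 1 (M(S, Y) = -(-1)*3/3 = -⅓*(-3) = 1)
j(h) = -⅚ + h/6 (j(h) = ((-5 + 0) + h)/6 = (-5 + h)/6 = -⅚ + h/6)
(((R + j(-5))*4)*(-153))*M(-13, 2) = (((-7 + (-⅚ + (⅙)*(-5)))*4)*(-153))*1 = (((-7 + (-⅚ - ⅚))*4)*(-153))*1 = (((-7 - 5/3)*4)*(-153))*1 = (-26/3*4*(-153))*1 = -104/3*(-153)*1 = 5304*1 = 5304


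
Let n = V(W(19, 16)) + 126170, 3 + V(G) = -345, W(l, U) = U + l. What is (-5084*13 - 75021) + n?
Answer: -15291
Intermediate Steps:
V(G) = -348 (V(G) = -3 - 345 = -348)
n = 125822 (n = -348 + 126170 = 125822)
(-5084*13 - 75021) + n = (-5084*13 - 75021) + 125822 = (-66092 - 75021) + 125822 = -141113 + 125822 = -15291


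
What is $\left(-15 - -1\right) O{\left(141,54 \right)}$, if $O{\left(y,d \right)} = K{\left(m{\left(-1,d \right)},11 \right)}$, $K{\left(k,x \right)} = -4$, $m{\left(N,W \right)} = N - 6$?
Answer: $56$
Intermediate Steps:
$m{\left(N,W \right)} = -6 + N$ ($m{\left(N,W \right)} = N - 6 = -6 + N$)
$O{\left(y,d \right)} = -4$
$\left(-15 - -1\right) O{\left(141,54 \right)} = \left(-15 - -1\right) \left(-4\right) = \left(-15 + 1\right) \left(-4\right) = \left(-14\right) \left(-4\right) = 56$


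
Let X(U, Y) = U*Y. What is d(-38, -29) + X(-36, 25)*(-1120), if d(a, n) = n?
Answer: 1007971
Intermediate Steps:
d(-38, -29) + X(-36, 25)*(-1120) = -29 - 36*25*(-1120) = -29 - 900*(-1120) = -29 + 1008000 = 1007971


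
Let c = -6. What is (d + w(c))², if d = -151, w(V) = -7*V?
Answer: 11881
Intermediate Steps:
(d + w(c))² = (-151 - 7*(-6))² = (-151 + 42)² = (-109)² = 11881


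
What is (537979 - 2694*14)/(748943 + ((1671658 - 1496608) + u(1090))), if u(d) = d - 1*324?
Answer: 500263/924759 ≈ 0.54097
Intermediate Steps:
u(d) = -324 + d (u(d) = d - 324 = -324 + d)
(537979 - 2694*14)/(748943 + ((1671658 - 1496608) + u(1090))) = (537979 - 2694*14)/(748943 + ((1671658 - 1496608) + (-324 + 1090))) = (537979 - 37716)/(748943 + (175050 + 766)) = 500263/(748943 + 175816) = 500263/924759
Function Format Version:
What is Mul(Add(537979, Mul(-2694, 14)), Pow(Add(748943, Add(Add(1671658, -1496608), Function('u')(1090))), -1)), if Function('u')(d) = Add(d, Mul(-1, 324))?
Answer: Rational(500263, 924759) ≈ 0.54097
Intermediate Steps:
Function('u')(d) = Add(-324, d) (Function('u')(d) = Add(d, -324) = Add(-324, d))
Mul(Add(537979, Mul(-2694, 14)), Pow(Add(748943, Add(Add(1671658, -1496608), Function('u')(1090))), -1)) = Mul(Add(537979, Mul(-2694, 14)), Pow(Add(748943, Add(Add(1671658, -1496608), Add(-324, 1090))), -1)) = Mul(Add(537979, -37716), Pow(Add(748943, Add(175050, 766)), -1)) = Mul(500263, Pow(Add(748943, 175816), -1)) = Mul(500263, Pow(924759, -1)) = Mul(500263, Rational(1, 924759)) = Rational(500263, 924759)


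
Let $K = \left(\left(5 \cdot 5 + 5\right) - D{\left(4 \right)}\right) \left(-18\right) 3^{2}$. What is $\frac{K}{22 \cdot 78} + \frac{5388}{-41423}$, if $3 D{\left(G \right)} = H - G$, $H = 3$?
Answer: $- \frac{2728185}{911306} \approx -2.9937$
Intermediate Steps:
$D{\left(G \right)} = 1 - \frac{G}{3}$ ($D{\left(G \right)} = \frac{3 - G}{3} = 1 - \frac{G}{3}$)
$K = -4914$ ($K = \left(\left(5 \cdot 5 + 5\right) - \left(1 - \frac{4}{3}\right)\right) \left(-18\right) 3^{2} = \left(\left(25 + 5\right) - \left(1 - \frac{4}{3}\right)\right) \left(-18\right) 9 = \left(30 - - \frac{1}{3}\right) \left(-18\right) 9 = \left(30 + \frac{1}{3}\right) \left(-18\right) 9 = \frac{91}{3} \left(-18\right) 9 = \left(-546\right) 9 = -4914$)
$\frac{K}{22 \cdot 78} + \frac{5388}{-41423} = - \frac{4914}{22 \cdot 78} + \frac{5388}{-41423} = - \frac{4914}{1716} + 5388 \left(- \frac{1}{41423}\right) = \left(-4914\right) \frac{1}{1716} - \frac{5388}{41423} = - \frac{63}{22} - \frac{5388}{41423} = - \frac{2728185}{911306}$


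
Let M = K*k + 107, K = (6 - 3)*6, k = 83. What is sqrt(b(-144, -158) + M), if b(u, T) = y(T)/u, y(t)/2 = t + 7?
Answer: sqrt(230846)/12 ≈ 40.039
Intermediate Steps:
y(t) = 14 + 2*t (y(t) = 2*(t + 7) = 2*(7 + t) = 14 + 2*t)
K = 18 (K = 3*6 = 18)
b(u, T) = (14 + 2*T)/u
M = 1601 (M = 18*83 + 107 = 1494 + 107 = 1601)
sqrt(b(-144, -158) + M) = sqrt(2*(7 - 158)/(-144) + 1601) = sqrt(2*(-1/144)*(-151) + 1601) = sqrt(151/72 + 1601) = sqrt(115423/72) = sqrt(230846)/12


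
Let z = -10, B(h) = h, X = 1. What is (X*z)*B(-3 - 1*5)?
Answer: 80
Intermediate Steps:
(X*z)*B(-3 - 1*5) = (1*(-10))*(-3 - 1*5) = -10*(-3 - 5) = -10*(-8) = 80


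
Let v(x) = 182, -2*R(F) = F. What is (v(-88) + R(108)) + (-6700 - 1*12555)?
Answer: -19127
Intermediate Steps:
R(F) = -F/2
(v(-88) + R(108)) + (-6700 - 1*12555) = (182 - 1/2*108) + (-6700 - 1*12555) = (182 - 54) + (-6700 - 12555) = 128 - 19255 = -19127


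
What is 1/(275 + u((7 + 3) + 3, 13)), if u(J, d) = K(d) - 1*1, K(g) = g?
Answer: 1/287 ≈ 0.0034843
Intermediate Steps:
u(J, d) = -1 + d (u(J, d) = d - 1*1 = d - 1 = -1 + d)
1/(275 + u((7 + 3) + 3, 13)) = 1/(275 + (-1 + 13)) = 1/(275 + 12) = 1/287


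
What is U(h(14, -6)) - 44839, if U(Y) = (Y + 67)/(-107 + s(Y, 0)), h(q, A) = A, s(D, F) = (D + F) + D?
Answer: -5335902/119 ≈ -44840.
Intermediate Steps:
s(D, F) = F + 2*D
U(Y) = (67 + Y)/(-107 + 2*Y) (U(Y) = (Y + 67)/(-107 + (0 + 2*Y)) = (67 + Y)/(-107 + 2*Y))
U(h(14, -6)) - 44839 = (67 - 6)/(-107 + 2*(-6)) - 44839 = 61/(-107 - 12) - 44839 = 61/(-119) - 44839 = -1/119*61 - 44839 = -61/119 - 44839 = -5335902/119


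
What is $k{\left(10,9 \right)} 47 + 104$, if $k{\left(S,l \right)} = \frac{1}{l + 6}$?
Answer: $\frac{1607}{15} \approx 107.13$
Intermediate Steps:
$k{\left(S,l \right)} = \frac{1}{6 + l}$
$k{\left(10,9 \right)} 47 + 104 = \frac{1}{6 + 9} \cdot 47 + 104 = \frac{1}{15} \cdot 47 + 104 = \frac{47}{15} + 104 = \frac{1607}{15}$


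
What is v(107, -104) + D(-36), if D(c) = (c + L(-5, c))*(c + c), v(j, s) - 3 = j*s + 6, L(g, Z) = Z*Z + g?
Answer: -101479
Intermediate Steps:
L(g, Z) = g + Z² (L(g, Z) = Z² + g = g + Z²)
v(j, s) = 9 + j*s (v(j, s) = 3 + (j*s + 6) = 3 + (6 + j*s) = 9 + j*s)
D(c) = 2*c*(-5 + c + c²) (D(c) = (c + (-5 + c²))*(c + c) = (-5 + c + c²)*(2*c) = 2*c*(-5 + c + c²))
v(107, -104) + D(-36) = (9 + 107*(-104)) + 2*(-36)*(-5 - 36 + (-36)²) = (9 - 11128) + 2*(-36)*(-5 - 36 + 1296) = -11119 + 2*(-36)*1255 = -11119 - 90360 = -101479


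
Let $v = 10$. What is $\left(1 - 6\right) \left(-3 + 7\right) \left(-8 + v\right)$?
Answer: $-40$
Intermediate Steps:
$\left(1 - 6\right) \left(-3 + 7\right) \left(-8 + v\right) = \left(1 - 6\right) \left(-3 + 7\right) \left(-8 + 10\right) = \left(-5\right) 4 \cdot 2 = \left(-20\right) 2 = -40$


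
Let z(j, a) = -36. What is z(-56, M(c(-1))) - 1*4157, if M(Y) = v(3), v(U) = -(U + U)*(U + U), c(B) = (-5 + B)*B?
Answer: -4193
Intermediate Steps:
c(B) = B*(-5 + B)
v(U) = -4*U**2 (v(U) = -2*U*2*U = -4*U**2)
M(Y) = -36 (M(Y) = -4*3**2 = -4*9 = -36)
z(-56, M(c(-1))) - 1*4157 = -36 - 1*4157 = -36 - 4157 = -4193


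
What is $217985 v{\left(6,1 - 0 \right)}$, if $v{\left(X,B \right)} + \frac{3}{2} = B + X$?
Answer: $\frac{2397835}{2} \approx 1.1989 \cdot 10^{6}$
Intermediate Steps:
$v{\left(X,B \right)} = - \frac{3}{2} + B + X$ ($v{\left(X,B \right)} = - \frac{3}{2} + \left(B + X\right) = - \frac{3}{2} + B + X$)
$217985 v{\left(6,1 - 0 \right)} = 217985 \left(- \frac{3}{2} + \left(1 - 0\right) + 6\right) = 217985 \left(- \frac{3}{2} + \left(1 + 0\right) + 6\right) = 217985 \left(- \frac{3}{2} + 1 + 6\right) = 217985 \cdot \frac{11}{2} = \frac{2397835}{2}$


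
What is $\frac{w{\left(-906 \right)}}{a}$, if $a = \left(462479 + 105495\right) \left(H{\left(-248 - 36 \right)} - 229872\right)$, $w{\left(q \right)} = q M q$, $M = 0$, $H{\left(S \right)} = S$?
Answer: $0$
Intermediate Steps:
$w{\left(q \right)} = 0$ ($w{\left(q \right)} = q 0 q = 0 q = 0$)
$a = -130722623944$ ($a = \left(462479 + 105495\right) \left(\left(-248 - 36\right) - 229872\right) = 567974 \left(\left(-248 - 36\right) - 229872\right) = 567974 \left(-284 - 229872\right) = 567974 \left(-230156\right) = -130722623944$)
$\frac{w{\left(-906 \right)}}{a} = \frac{0}{-130722623944} = 0 \left(- \frac{1}{130722623944}\right) = 0$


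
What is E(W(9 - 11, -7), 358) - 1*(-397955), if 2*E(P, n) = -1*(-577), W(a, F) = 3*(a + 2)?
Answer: 796487/2 ≈ 3.9824e+5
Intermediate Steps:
W(a, F) = 6 + 3*a (W(a, F) = 3*(2 + a) = 6 + 3*a)
E(P, n) = 577/2 (E(P, n) = (-1*(-577))/2 = (½)*577 = 577/2)
E(W(9 - 11, -7), 358) - 1*(-397955) = 577/2 - 1*(-397955) = 577/2 + 397955 = 796487/2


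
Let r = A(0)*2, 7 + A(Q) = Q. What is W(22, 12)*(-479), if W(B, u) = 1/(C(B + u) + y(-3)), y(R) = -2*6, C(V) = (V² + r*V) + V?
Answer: -479/702 ≈ -0.68234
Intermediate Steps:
A(Q) = -7 + Q
r = -14 (r = (-7 + 0)*2 = -7*2 = -14)
C(V) = V² - 13*V (C(V) = (V² - 14*V) + V = V² - 13*V)
y(R) = -12
W(B, u) = 1/(-12 + (B + u)*(-13 + B + u)) (W(B, u) = 1/((B + u)*(-13 + (B + u)) - 12) = 1/((B + u)*(-13 + B + u) - 12) = 1/(-12 + (B + u)*(-13 + B + u)))
W(22, 12)*(-479) = -479/(-12 + (22 + 12)*(-13 + 22 + 12)) = -479/(-12 + 34*21) = -479/(-12 + 714) = -479/702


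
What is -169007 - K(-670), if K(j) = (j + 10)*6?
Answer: -165047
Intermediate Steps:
K(j) = 60 + 6*j (K(j) = (10 + j)*6 = 60 + 6*j)
-169007 - K(-670) = -169007 - (60 + 6*(-670)) = -169007 - (60 - 4020) = -169007 - 1*(-3960) = -169007 + 3960 = -165047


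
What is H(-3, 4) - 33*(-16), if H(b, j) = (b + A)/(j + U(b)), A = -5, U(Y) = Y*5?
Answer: 5816/11 ≈ 528.73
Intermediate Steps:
U(Y) = 5*Y
H(b, j) = (-5 + b)/(j + 5*b) (H(b, j) = (b - 5)/(j + 5*b) = (-5 + b)/(j + 5*b))
H(-3, 4) - 33*(-16) = (-5 - 3)/(4 + 5*(-3)) - 33*(-16) = -8/(4 - 15) + 528 = -8/(-11) + 528 = -1/11*(-8) + 528 = 8/11 + 528 = 5816/11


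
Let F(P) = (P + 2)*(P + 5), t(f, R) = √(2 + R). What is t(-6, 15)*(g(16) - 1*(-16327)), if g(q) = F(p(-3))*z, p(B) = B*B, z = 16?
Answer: 18791*√17 ≈ 77477.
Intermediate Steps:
p(B) = B²
F(P) = (2 + P)*(5 + P)
g(q) = 2464 (g(q) = (10 + ((-3)²)² + 7*(-3)²)*16 = (10 + 9² + 7*9)*16 = (10 + 81 + 63)*16 = 154*16 = 2464)
t(-6, 15)*(g(16) - 1*(-16327)) = √(2 + 15)*(2464 - 1*(-16327)) = √17*(2464 + 16327) = √17*18791 = 18791*√17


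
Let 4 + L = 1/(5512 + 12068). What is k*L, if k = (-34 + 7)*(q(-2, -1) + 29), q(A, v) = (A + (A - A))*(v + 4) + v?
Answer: 6961581/2930 ≈ 2376.0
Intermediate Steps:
L = -70319/17580 (L = -4 + 1/(5512 + 12068) = -4 + 1/17580 = -70319/17580 ≈ -3.9999)
q(A, v) = v + A*(4 + v) (q(A, v) = (A + 0)*(4 + v) + v = A*(4 + v) + v = v + A*(4 + v))
k = -594 (k = (-34 + 7)*((-1 + 4*(-2) - 2*(-1)) + 29) = -27*((-1 - 8 + 2) + 29) = -27*(-7 + 29) = -27*22 = -594)
k*L = -594*(-70319/17580) = 6961581/2930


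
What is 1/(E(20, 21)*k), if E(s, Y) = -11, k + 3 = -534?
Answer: 1/5907 ≈ 0.00016929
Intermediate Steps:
k = -537 (k = -3 - 534 = -537)
1/(E(20, 21)*k) = 1/(-11*(-537)) = -1/11*(-1/537) = 1/5907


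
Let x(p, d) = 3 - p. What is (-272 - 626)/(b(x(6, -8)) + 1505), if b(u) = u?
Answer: -449/751 ≈ -0.59787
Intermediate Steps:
(-272 - 626)/(b(x(6, -8)) + 1505) = (-272 - 626)/((3 - 1*6) + 1505) = -898/((3 - 6) + 1505) = -898/(-3 + 1505) = -898/1502 = -898*1/1502 = -449/751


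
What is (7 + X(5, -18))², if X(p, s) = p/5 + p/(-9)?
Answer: 4489/81 ≈ 55.420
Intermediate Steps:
X(p, s) = 4*p/45 (X(p, s) = p*(⅕) + p*(-⅑) = p/5 - p/9 = 4*p/45)
(7 + X(5, -18))² = (7 + (4/45)*5)² = (7 + 4/9)² = (67/9)² = 4489/81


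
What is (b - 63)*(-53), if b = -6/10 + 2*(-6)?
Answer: 20034/5 ≈ 4006.8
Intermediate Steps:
b = -63/5 (b = -6*⅒ - 12 = -⅗ - 12 = -63/5 ≈ -12.600)
(b - 63)*(-53) = (-63/5 - 63)*(-53) = -378/5*(-53) = 20034/5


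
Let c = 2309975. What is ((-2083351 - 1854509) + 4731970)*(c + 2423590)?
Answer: 3758971302150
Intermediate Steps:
((-2083351 - 1854509) + 4731970)*(c + 2423590) = ((-2083351 - 1854509) + 4731970)*(2309975 + 2423590) = (-3937860 + 4731970)*4733565 = 794110*4733565 = 3758971302150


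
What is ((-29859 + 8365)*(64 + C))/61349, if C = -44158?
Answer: 947756436/61349 ≈ 15449.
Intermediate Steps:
((-29859 + 8365)*(64 + C))/61349 = ((-29859 + 8365)*(64 - 44158))/61349 = -21494*(-44094)*(1/61349) = 947756436*(1/61349) = 947756436/61349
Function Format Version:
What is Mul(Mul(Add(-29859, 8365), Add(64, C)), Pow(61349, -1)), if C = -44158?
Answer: Rational(947756436, 61349) ≈ 15449.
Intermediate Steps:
Mul(Mul(Add(-29859, 8365), Add(64, C)), Pow(61349, -1)) = Mul(Mul(Add(-29859, 8365), Add(64, -44158)), Pow(61349, -1)) = Mul(Mul(-21494, -44094), Rational(1, 61349)) = Mul(947756436, Rational(1, 61349)) = Rational(947756436, 61349)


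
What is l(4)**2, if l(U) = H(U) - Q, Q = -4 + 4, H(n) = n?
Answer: 16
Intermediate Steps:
Q = 0
l(U) = U (l(U) = U - 1*0 = U + 0 = U)
l(4)**2 = 4**2 = 16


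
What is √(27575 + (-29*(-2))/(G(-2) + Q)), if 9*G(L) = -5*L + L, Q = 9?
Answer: √218468033/89 ≈ 166.07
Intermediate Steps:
G(L) = -4*L/9 (G(L) = (-5*L + L)/9 = (-4*L)/9 = -4*L/9)
√(27575 + (-29*(-2))/(G(-2) + Q)) = √(27575 + (-29*(-2))/(-4/9*(-2) + 9)) = √(27575 + 58/(8/9 + 9)) = √(27575 + 58/(89/9)) = √(27575 + 58*(9/89)) = √(27575 + 522/89) = √(2454697/89) = √218468033/89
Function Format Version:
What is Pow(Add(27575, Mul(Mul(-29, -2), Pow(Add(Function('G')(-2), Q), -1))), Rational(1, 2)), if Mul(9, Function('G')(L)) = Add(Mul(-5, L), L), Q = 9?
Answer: Mul(Rational(1, 89), Pow(218468033, Rational(1, 2))) ≈ 166.07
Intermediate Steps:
Function('G')(L) = Mul(Rational(-4, 9), L) (Function('G')(L) = Mul(Rational(1, 9), Add(Mul(-5, L), L)) = Mul(Rational(1, 9), Mul(-4, L)) = Mul(Rational(-4, 9), L))
Pow(Add(27575, Mul(Mul(-29, -2), Pow(Add(Function('G')(-2), Q), -1))), Rational(1, 2)) = Pow(Add(27575, Mul(Mul(-29, -2), Pow(Add(Mul(Rational(-4, 9), -2), 9), -1))), Rational(1, 2)) = Pow(Add(27575, Mul(58, Pow(Add(Rational(8, 9), 9), -1))), Rational(1, 2)) = Pow(Add(27575, Mul(58, Pow(Rational(89, 9), -1))), Rational(1, 2)) = Pow(Add(27575, Mul(58, Rational(9, 89))), Rational(1, 2)) = Pow(Add(27575, Rational(522, 89)), Rational(1, 2)) = Pow(Rational(2454697, 89), Rational(1, 2)) = Mul(Rational(1, 89), Pow(218468033, Rational(1, 2)))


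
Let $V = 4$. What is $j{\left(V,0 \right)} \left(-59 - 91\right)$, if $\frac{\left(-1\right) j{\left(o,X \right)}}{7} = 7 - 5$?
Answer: $2100$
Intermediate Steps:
$j{\left(o,X \right)} = -14$ ($j{\left(o,X \right)} = - 7 \left(7 - 5\right) = \left(-7\right) 2 = -14$)
$j{\left(V,0 \right)} \left(-59 - 91\right) = - 14 \left(-59 - 91\right) = \left(-14\right) \left(-150\right) = 2100$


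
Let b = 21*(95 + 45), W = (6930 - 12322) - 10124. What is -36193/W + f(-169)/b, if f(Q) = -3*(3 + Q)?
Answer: 9511199/3801420 ≈ 2.5020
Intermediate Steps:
W = -15516 (W = -5392 - 10124 = -15516)
f(Q) = -9 - 3*Q
b = 2940 (b = 21*140 = 2940)
-36193/W + f(-169)/b = -36193/(-15516) + (-9 - 3*(-169))/2940 = -36193*(-1/15516) + (-9 + 507)*(1/2940) = 36193/15516 + 498*(1/2940) = 36193/15516 + 83/490 = 9511199/3801420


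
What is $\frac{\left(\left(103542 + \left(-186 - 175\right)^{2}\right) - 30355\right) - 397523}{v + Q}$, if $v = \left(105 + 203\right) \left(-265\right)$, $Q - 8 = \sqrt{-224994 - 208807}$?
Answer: $\frac{3166790436}{1332190469} + \frac{38803 i \sqrt{433801}}{1332190469} \approx 2.3771 + 0.019184 i$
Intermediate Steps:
$Q = 8 + i \sqrt{433801}$ ($Q = 8 + \sqrt{-224994 - 208807} = 8 + \sqrt{-433801} = 8 + i \sqrt{433801} \approx 8.0 + 658.64 i$)
$v = -81620$ ($v = 308 \left(-265\right) = -81620$)
$\frac{\left(\left(103542 + \left(-186 - 175\right)^{2}\right) - 30355\right) - 397523}{v + Q} = \frac{\left(\left(103542 + \left(-186 - 175\right)^{2}\right) - 30355\right) - 397523}{-81620 + \left(8 + i \sqrt{433801}\right)} = \frac{\left(\left(103542 + \left(-361\right)^{2}\right) - 30355\right) - 397523}{-81612 + i \sqrt{433801}} = \frac{\left(\left(103542 + 130321\right) - 30355\right) - 397523}{-81612 + i \sqrt{433801}} = \frac{\left(233863 - 30355\right) - 397523}{-81612 + i \sqrt{433801}} = \frac{203508 - 397523}{-81612 + i \sqrt{433801}} = - \frac{194015}{-81612 + i \sqrt{433801}}$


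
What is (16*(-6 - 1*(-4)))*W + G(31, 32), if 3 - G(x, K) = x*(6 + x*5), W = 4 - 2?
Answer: -5052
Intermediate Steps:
W = 2
G(x, K) = 3 - x*(6 + 5*x) (G(x, K) = 3 - x*(6 + x*5) = 3 - x*(6 + 5*x))
(16*(-6 - 1*(-4)))*W + G(31, 32) = (16*(-6 - 1*(-4)))*2 + (3 - 6*31 - 5*31²) = (16*(-6 + 4))*2 + (3 - 186 - 5*961) = (16*(-2))*2 + (3 - 186 - 4805) = -32*2 - 4988 = -64 - 4988 = -5052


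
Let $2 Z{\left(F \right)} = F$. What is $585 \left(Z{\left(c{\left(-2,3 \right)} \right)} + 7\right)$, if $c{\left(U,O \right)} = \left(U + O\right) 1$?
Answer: $\frac{8775}{2} \approx 4387.5$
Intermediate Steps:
$c{\left(U,O \right)} = O + U$ ($c{\left(U,O \right)} = \left(O + U\right) 1 = O + U$)
$Z{\left(F \right)} = \frac{F}{2}$
$585 \left(Z{\left(c{\left(-2,3 \right)} \right)} + 7\right) = 585 \left(\frac{3 - 2}{2} + 7\right) = 585 \left(\frac{1}{2} \cdot 1 + 7\right) = 585 \left(\frac{1}{2} + 7\right) = 585 \cdot \frac{15}{2} = \frac{8775}{2}$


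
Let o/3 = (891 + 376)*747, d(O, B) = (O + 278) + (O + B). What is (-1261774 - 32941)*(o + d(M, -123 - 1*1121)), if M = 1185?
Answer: -3677962930965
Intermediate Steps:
d(O, B) = 278 + B + 2*O (d(O, B) = (278 + O) + (B + O) = 278 + B + 2*O)
o = 2839347 (o = 3*((891 + 376)*747) = 3*(1267*747) = 3*946449 = 2839347)
(-1261774 - 32941)*(o + d(M, -123 - 1*1121)) = (-1261774 - 32941)*(2839347 + (278 + (-123 - 1*1121) + 2*1185)) = -1294715*(2839347 + (278 + (-123 - 1121) + 2370)) = -1294715*(2839347 + (278 - 1244 + 2370)) = -1294715*(2839347 + 1404) = -1294715*2840751 = -3677962930965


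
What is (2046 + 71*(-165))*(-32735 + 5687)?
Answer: 261527112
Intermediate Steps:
(2046 + 71*(-165))*(-32735 + 5687) = (2046 - 11715)*(-27048) = -9669*(-27048) = 261527112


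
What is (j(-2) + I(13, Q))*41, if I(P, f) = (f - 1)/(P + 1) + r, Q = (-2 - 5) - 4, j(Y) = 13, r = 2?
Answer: 4059/7 ≈ 579.86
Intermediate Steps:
Q = -11 (Q = -7 - 4 = -11)
I(P, f) = 2 + (-1 + f)/(1 + P) (I(P, f) = (f - 1)/(P + 1) + 2 = (-1 + f)/(1 + P) + 2 = 2 + (-1 + f)/(1 + P))
(j(-2) + I(13, Q))*41 = (13 + (1 - 11 + 2*13)/(1 + 13))*41 = (13 + (1 - 11 + 26)/14)*41 = (13 + (1/14)*16)*41 = (13 + 8/7)*41 = (99/7)*41 = 4059/7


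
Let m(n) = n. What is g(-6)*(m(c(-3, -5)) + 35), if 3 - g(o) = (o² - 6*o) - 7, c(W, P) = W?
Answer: -1984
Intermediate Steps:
g(o) = 10 - o² + 6*o (g(o) = 3 - ((o² - 6*o) - 7) = 3 - (-7 + o² - 6*o) = 3 + (7 - o² + 6*o) = 10 - o² + 6*o)
g(-6)*(m(c(-3, -5)) + 35) = (10 - 1*(-6)² + 6*(-6))*(-3 + 35) = (10 - 1*36 - 36)*32 = (10 - 36 - 36)*32 = -62*32 = -1984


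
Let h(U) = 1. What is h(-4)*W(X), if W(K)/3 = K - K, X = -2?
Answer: 0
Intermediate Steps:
W(K) = 0 (W(K) = 3*(K - K) = 3*0 = 0)
h(-4)*W(X) = 1*0 = 0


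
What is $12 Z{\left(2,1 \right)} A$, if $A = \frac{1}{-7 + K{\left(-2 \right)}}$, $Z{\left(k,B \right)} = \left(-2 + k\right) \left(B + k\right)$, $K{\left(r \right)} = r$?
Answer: $0$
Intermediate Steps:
$A = - \frac{1}{9}$ ($A = \frac{1}{-7 - 2} = \frac{1}{-9} = - \frac{1}{9} \approx -0.11111$)
$12 Z{\left(2,1 \right)} A = 12 \left(2^{2} - 2 - 4 + 1 \cdot 2\right) \left(- \frac{1}{9}\right) = 12 \left(4 - 2 - 4 + 2\right) \left(- \frac{1}{9}\right) = 12 \cdot 0 \left(- \frac{1}{9}\right) = 0 \left(- \frac{1}{9}\right) = 0$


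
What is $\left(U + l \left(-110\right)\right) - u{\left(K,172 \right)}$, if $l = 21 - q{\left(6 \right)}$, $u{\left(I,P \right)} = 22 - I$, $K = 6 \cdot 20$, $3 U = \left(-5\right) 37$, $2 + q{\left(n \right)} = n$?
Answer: $- \frac{5501}{3} \approx -1833.7$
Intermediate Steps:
$q{\left(n \right)} = -2 + n$
$U = - \frac{185}{3}$ ($U = \frac{\left(-5\right) 37}{3} = \frac{1}{3} \left(-185\right) = - \frac{185}{3} \approx -61.667$)
$K = 120$
$l = 17$ ($l = 21 - \left(-2 + 6\right) = 21 - 4 = 17$)
$\left(U + l \left(-110\right)\right) - u{\left(K,172 \right)} = \left(- \frac{185}{3} + 17 \left(-110\right)\right) - \left(22 - 120\right) = \left(- \frac{185}{3} - 1870\right) - \left(22 - 120\right) = - \frac{5795}{3} - -98 = - \frac{5795}{3} + 98 = - \frac{5501}{3}$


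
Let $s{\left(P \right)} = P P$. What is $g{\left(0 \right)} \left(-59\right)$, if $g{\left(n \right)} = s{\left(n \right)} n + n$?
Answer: $0$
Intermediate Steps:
$s{\left(P \right)} = P^{2}$
$g{\left(n \right)} = n + n^{3}$ ($g{\left(n \right)} = n^{2} n + n = n^{3} + n = n + n^{3}$)
$g{\left(0 \right)} \left(-59\right) = \left(0 + 0^{3}\right) \left(-59\right) = \left(0 + 0\right) \left(-59\right) = 0 \left(-59\right) = 0$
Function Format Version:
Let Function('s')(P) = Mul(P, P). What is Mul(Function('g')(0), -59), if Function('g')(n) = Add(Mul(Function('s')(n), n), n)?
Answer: 0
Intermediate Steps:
Function('s')(P) = Pow(P, 2)
Function('g')(n) = Add(n, Pow(n, 3)) (Function('g')(n) = Add(Mul(Pow(n, 2), n), n) = Add(Pow(n, 3), n) = Add(n, Pow(n, 3)))
Mul(Function('g')(0), -59) = Mul(Add(0, Pow(0, 3)), -59) = Mul(Add(0, 0), -59) = Mul(0, -59) = 0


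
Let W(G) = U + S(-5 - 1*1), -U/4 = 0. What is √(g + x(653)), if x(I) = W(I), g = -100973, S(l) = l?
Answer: I*√100979 ≈ 317.77*I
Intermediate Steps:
U = 0 (U = -4*0 = 0)
W(G) = -6 (W(G) = 0 + (-5 - 1*1) = 0 + (-5 - 1) = 0 - 6 = -6)
x(I) = -6
√(g + x(653)) = √(-100973 - 6) = √(-100979) = I*√100979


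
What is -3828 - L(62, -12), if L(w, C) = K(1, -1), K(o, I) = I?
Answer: -3827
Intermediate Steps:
L(w, C) = -1
-3828 - L(62, -12) = -3828 - 1*(-1) = -3828 + 1 = -3827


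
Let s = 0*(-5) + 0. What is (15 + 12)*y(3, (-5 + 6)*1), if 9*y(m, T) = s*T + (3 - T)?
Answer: 6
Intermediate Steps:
s = 0 (s = 0 + 0 = 0)
y(m, T) = ⅓ - T/9 (y(m, T) = (0*T + (3 - T))/9 = (0 + (3 - T))/9 = (3 - T)/9 = ⅓ - T/9)
(15 + 12)*y(3, (-5 + 6)*1) = (15 + 12)*(⅓ - (-5 + 6)/9) = 27*(⅓ - 1/9) = 27*(⅓ - ⅑*1) = 27*(⅓ - ⅑) = 27*(2/9) = 6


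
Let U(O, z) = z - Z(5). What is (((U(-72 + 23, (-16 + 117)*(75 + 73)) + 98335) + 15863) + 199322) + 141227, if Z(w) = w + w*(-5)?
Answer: 469715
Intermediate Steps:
Z(w) = -4*w (Z(w) = w - 5*w = -4*w)
U(O, z) = 20 + z (U(O, z) = z - (-4)*5 = z - 1*(-20) = z + 20 = 20 + z)
(((U(-72 + 23, (-16 + 117)*(75 + 73)) + 98335) + 15863) + 199322) + 141227 = ((((20 + (-16 + 117)*(75 + 73)) + 98335) + 15863) + 199322) + 141227 = ((((20 + 101*148) + 98335) + 15863) + 199322) + 141227 = ((((20 + 14948) + 98335) + 15863) + 199322) + 141227 = (((14968 + 98335) + 15863) + 199322) + 141227 = ((113303 + 15863) + 199322) + 141227 = (129166 + 199322) + 141227 = 328488 + 141227 = 469715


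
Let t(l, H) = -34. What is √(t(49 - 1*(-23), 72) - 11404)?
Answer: I*√11438 ≈ 106.95*I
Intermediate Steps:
√(t(49 - 1*(-23), 72) - 11404) = √(-34 - 11404) = √(-11438) = I*√11438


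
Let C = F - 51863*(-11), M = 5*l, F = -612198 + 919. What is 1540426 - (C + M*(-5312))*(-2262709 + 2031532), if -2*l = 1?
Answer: -6357214136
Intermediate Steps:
l = -1/2 (l = -1/2*1 = -1/2 ≈ -0.50000)
F = -611279
M = -5/2 (M = 5*(-1/2) = -5/2 ≈ -2.5000)
C = -40786 (C = -611279 - 51863*(-11) = -611279 + 570493 = -40786)
1540426 - (C + M*(-5312))*(-2262709 + 2031532) = 1540426 - (-40786 - 5/2*(-5312))*(-2262709 + 2031532) = 1540426 - (-40786 + 13280)*(-231177) = 1540426 - (-27506)*(-231177) = 1540426 - 1*6358754562 = 1540426 - 6358754562 = -6357214136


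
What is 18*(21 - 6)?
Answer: 270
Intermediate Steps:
18*(21 - 6) = 18*15 = 270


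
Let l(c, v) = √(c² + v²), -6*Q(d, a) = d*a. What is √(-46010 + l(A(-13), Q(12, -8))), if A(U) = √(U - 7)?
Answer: √(-46010 + 2*√59) ≈ 214.46*I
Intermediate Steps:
A(U) = √(-7 + U)
Q(d, a) = -a*d/6 (Q(d, a) = -d*a/6 = -a*d/6)
√(-46010 + l(A(-13), Q(12, -8))) = √(-46010 + √((√(-7 - 13))² + (-⅙*(-8)*12)²)) = √(-46010 + √((√(-20))² + 16²)) = √(-46010 + √((2*I*√5)² + 256)) = √(-46010 + √(-20 + 256)) = √(-46010 + √236) = √(-46010 + 2*√59)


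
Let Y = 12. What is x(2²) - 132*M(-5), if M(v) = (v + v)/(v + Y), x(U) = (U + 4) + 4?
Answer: 1404/7 ≈ 200.57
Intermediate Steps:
x(U) = 8 + U (x(U) = (4 + U) + 4 = 8 + U)
M(v) = 2*v/(12 + v) (M(v) = (v + v)/(v + 12) = (2*v)/(12 + v) = 2*v/(12 + v))
x(2²) - 132*M(-5) = (8 + 2²) - 264*(-5)/(12 - 5) = (8 + 4) - 264*(-5)/7 = 12 - 264*(-5)/7 = 12 - 132*(-10/7) = 12 + 1320/7 = 1404/7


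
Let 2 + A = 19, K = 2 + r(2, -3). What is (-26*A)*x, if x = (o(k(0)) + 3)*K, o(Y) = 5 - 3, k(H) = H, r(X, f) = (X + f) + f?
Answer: 4420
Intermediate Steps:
r(X, f) = X + 2*f
K = -2 (K = 2 + (2 + 2*(-3)) = 2 + (2 - 6) = 2 - 4 = -2)
A = 17 (A = -2 + 19 = 17)
o(Y) = 2
x = -10 (x = (2 + 3)*(-2) = 5*(-2) = -10)
(-26*A)*x = -26*17*(-10) = -442*(-10) = 4420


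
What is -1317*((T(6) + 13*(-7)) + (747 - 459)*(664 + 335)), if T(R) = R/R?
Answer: -378798174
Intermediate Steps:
T(R) = 1
-1317*((T(6) + 13*(-7)) + (747 - 459)*(664 + 335)) = -1317*((1 + 13*(-7)) + (747 - 459)*(664 + 335)) = -1317*((1 - 91) + 288*999) = -1317*(-90 + 287712) = -1317*287622 = -378798174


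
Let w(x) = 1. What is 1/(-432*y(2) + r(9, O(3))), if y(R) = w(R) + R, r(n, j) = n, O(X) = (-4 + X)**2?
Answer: -1/1287 ≈ -0.00077700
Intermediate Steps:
y(R) = 1 + R
1/(-432*y(2) + r(9, O(3))) = 1/(-432*(1 + 2) + 9) = 1/(-432*3 + 9) = 1/(-1296 + 9) = 1/(-1287) = -1/1287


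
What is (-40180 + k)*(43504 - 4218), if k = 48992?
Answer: 346188232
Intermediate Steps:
(-40180 + k)*(43504 - 4218) = (-40180 + 48992)*(43504 - 4218) = 8812*39286 = 346188232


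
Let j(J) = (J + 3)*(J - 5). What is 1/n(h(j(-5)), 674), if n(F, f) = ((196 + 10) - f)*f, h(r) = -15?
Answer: -1/315432 ≈ -3.1703e-6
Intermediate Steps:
j(J) = (-5 + J)*(3 + J) (j(J) = (3 + J)*(-5 + J) = (-5 + J)*(3 + J))
n(F, f) = f*(206 - f) (n(F, f) = (206 - f)*f = f*(206 - f))
1/n(h(j(-5)), 674) = 1/(674*(206 - 1*674)) = 1/(674*(206 - 674)) = 1/(674*(-468)) = 1/(-315432) = -1/315432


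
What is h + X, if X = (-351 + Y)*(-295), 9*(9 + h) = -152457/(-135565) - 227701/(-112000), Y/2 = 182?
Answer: -105046562281987/27329904000 ≈ -3843.6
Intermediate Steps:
Y = 364 (Y = 2*182 = 364)
h = -236380441987/27329904000 (h = -9 + (-152457/(-135565) - 227701/(-112000))/9 = -9 + (-152457*(-1/135565) - 227701*(-1/112000))/9 = -9 + (152457/135565 + 227701/112000)/9 = -9 + (⅑)*(9588694013/3036656000) = -9 + 9588694013/27329904000 = -236380441987/27329904000 ≈ -8.6492)
X = -3835 (X = (-351 + 364)*(-295) = 13*(-295) = -3835)
h + X = -236380441987/27329904000 - 3835 = -105046562281987/27329904000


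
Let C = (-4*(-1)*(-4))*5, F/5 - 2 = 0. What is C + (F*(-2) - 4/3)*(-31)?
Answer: 1744/3 ≈ 581.33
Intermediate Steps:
F = 10 (F = 10 + 5*0 = 10 + 0 = 10)
C = -80 (C = (4*(-4))*5 = -16*5 = -80)
C + (F*(-2) - 4/3)*(-31) = -80 + (10*(-2) - 4/3)*(-31) = -80 + (-20 - 4*⅓)*(-31) = -80 + (-20 - 4/3)*(-31) = -80 - 64/3*(-31) = -80 + 1984/3 = 1744/3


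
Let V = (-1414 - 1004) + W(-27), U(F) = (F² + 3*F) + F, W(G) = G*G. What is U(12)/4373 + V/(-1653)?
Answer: 2567791/2409523 ≈ 1.0657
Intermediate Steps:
W(G) = G²
U(F) = F² + 4*F
V = -1689 (V = (-1414 - 1004) + (-27)² = -2418 + 729 = -1689)
U(12)/4373 + V/(-1653) = (12*(4 + 12))/4373 - 1689/(-1653) = (12*16)*(1/4373) - 1689*(-1/1653) = 192*(1/4373) + 563/551 = 192/4373 + 563/551 = 2567791/2409523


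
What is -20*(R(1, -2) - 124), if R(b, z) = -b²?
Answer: 2500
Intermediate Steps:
-20*(R(1, -2) - 124) = -20*(-1*1² - 124) = -20*(-1*1 - 124) = -20*(-1 - 124) = -20*(-125) = 2500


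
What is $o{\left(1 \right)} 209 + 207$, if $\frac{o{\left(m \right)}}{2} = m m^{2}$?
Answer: $625$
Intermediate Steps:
$o{\left(m \right)} = 2 m^{3}$ ($o{\left(m \right)} = 2 m m^{2} = 2 m^{3}$)
$o{\left(1 \right)} 209 + 207 = 2 \cdot 1^{3} \cdot 209 + 207 = 2 \cdot 1 \cdot 209 + 207 = 2 \cdot 209 + 207 = 418 + 207 = 625$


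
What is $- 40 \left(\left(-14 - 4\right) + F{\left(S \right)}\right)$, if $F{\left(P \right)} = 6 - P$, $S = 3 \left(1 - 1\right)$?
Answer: $480$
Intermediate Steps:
$S = 0$ ($S = 3 \cdot 0 = 0$)
$- 40 \left(\left(-14 - 4\right) + F{\left(S \right)}\right) = - 40 \left(\left(-14 - 4\right) + \left(6 - 0\right)\right) = - 40 \left(-18 + \left(6 + 0\right)\right) = - 40 \left(-18 + 6\right) = \left(-40\right) \left(-12\right) = 480$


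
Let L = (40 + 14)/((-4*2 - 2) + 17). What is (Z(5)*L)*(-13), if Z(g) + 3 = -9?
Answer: 8424/7 ≈ 1203.4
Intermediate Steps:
Z(g) = -12 (Z(g) = -3 - 9 = -12)
L = 54/7 (L = 54/((-8 - 2) + 17) = 54/(-10 + 17) = 54/7 ≈ 7.7143)
(Z(5)*L)*(-13) = -12*54/7*(-13) = -648/7*(-13) = 8424/7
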